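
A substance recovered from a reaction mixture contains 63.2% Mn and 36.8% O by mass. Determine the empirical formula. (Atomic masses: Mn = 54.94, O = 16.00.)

Assume 100 g: 63.2 g Mn, 36.8 g O.
Mn: 63.2 g ÷ 54.94 g/mol = 1.15 mol
O: 36.8 g ÷ 16.00 g/mol = 2.3 mol
Smallest is Mn at 1.15 mol; normalising gives Mn 1.000, O 1.999
→ MnO2

MnO2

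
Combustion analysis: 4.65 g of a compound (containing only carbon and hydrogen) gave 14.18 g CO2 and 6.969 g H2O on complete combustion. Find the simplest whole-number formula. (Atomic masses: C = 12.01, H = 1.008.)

C5H12

mol C = 14.18 / 44.01 = 0.3222; mass C = 0.3222 × 12.01 = 3.870 g
mol H = 2 × (6.969 / 18.02) = 0.7735; mass H = 0.7735 × 1.008 = 0.7797 g
Ratios (÷ 0.3222): C 1.000, H 2.401
Scaling by 5: C 5.00, H 12.00 → C5H12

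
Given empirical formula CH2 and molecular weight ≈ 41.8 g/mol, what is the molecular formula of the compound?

C3H6

Empirical-formula mass = 14.03 g/mol
n = 41.8 / 14.03 = 2.98 ≈ 3
Molecular formula = (CH2)3 = C3H6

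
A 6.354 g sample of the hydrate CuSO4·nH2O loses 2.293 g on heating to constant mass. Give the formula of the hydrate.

CuSO4·5H2O

Mass of anhydrous CuSO4 = 6.354 − 2.293 = 4.061 g
mol H2O = 2.293 / 18.02 = 0.1272
Molar mass of CuSO4 = 159.62 g/mol → mol CuSO4 = 4.061 / 159.62 = 0.02544
n = 0.1272 / 0.02544 = 5.00 ≈ 5 → CuSO4·5H2O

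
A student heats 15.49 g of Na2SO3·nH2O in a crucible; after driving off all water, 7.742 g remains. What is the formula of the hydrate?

Mass of water lost = 15.49 − 7.742 = 7.748 g → 7.748 / 18.02 = 0.43 mol H2O
Molar mass of Na2SO3 = 126.05 g/mol → mol Na2SO3 = 7.742 / 126.05 = 0.06142
n = 0.43 / 0.06142 = 7.00 ≈ 7 → Na2SO3·7H2O

Na2SO3·7H2O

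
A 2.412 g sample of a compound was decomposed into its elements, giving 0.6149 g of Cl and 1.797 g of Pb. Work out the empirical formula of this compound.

Cl2Pb

n(Cl) = 0.6149/35.45 = 0.01735, n(Pb) = 1.797/207.2 = 0.008673
Ratios (÷ 0.008673): Cl 2.000, Pb 1.000
≈ 2:1 → Cl2Pb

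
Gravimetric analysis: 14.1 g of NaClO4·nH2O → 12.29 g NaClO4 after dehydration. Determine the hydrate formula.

Mass of water lost = 14.1 − 12.29 = 1.81 g → 1.81 / 18.02 = 0.1004 mol H2O
Molar mass of NaClO4 = 122.44 g/mol → mol NaClO4 = 12.29 / 122.44 = 0.1004
n = 0.1004 / 0.1004 = 1.00 ≈ 1 → NaClO4·H2O

NaClO4·H2O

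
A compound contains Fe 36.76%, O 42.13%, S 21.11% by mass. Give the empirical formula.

FeO4S

Assume 100 g: 36.76 g Fe, 42.13 g O, 21.11 g S.
Moles — Fe: 36.76 / 55.85 = 0.6582 mol; O: 42.13 / 16.00 = 2.633 mol; S: 21.11 / 32.07 = 0.6582 mol
Ratios (÷ 0.6582): Fe 1.000, O 4.001, S 1.000
→ FeO4S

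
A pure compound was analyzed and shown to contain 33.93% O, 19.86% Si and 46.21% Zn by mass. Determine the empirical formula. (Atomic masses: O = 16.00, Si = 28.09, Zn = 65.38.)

Assume 100 g: 33.93 g O, 19.86 g Si, 46.21 g Zn.
Moles — O: 33.93 / 16.00 = 2.121 mol; Si: 19.86 / 28.09 = 0.707 mol; Zn: 46.21 / 65.38 = 0.7068 mol
Divide by the smallest (0.7068 mol Zn): O 3.000, Si 1.000, Zn 1.000
Ratio ≈ 3:1:1, so the empirical formula is O3SiZn

O3SiZn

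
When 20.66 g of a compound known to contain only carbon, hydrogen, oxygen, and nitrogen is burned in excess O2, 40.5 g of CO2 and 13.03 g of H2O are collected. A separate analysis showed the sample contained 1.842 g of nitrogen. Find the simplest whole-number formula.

mol C = 40.5 / 44.01 = 0.9202; mass C = 0.9202 × 12.01 = 11.05 g
mol H = 2 × (13.03 / 18.02) = 1.446; mass H = 1.446 × 1.008 = 1.458 g
mol N = 1.842 / 14.01 = 0.1315
mass O = 20.66 − (14.35) = 6.308 g → mol O = 0.3943
Ratios (÷ 0.1315): C 6.999, H 10.999, N 1.000, O 2.999
≈ 7:11:1:3 → C7H11NO3

C7H11NO3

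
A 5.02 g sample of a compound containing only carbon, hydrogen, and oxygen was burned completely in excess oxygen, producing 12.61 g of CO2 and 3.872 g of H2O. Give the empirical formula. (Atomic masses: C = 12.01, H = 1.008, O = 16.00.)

mol C = 12.61 / 44.01 = 0.2865; mass C = 0.2865 × 12.01 = 3.441 g
mol H = 2 × (3.872 / 18.02) = 0.4297; mass H = 0.4297 × 1.008 = 0.4332 g
mass O = 5.02 − (3.874) = 1.146 g → mol O = 0.07160
Ratios (÷ 0.0716): C 4.002, H 6.002, O 1.000
≈ 4:6:1 → C4H6O

C4H6O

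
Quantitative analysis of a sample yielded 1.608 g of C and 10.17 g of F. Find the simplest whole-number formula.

CF4

Moles — C: 1.608 / 12.01 = 0.1339 mol; F: 10.17 / 19.00 = 0.5353 mol
Smallest is C at 0.1339 mol; normalising gives C 1.000, F 3.998
≈ 1:4 → CF4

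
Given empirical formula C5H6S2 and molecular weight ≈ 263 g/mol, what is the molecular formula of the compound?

Empirical-formula mass = 130.24 g/mol
n = 263 / 130.24 = 2.02 ≈ 2
Molecular formula = (C5H6S2)2 = C10H12S4

C10H12S4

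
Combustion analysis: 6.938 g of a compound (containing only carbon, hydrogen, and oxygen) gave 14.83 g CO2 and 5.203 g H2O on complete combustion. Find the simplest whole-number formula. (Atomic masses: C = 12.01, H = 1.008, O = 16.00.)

C7H12O3

mol C = 14.83 / 44.01 = 0.3370; mass C = 0.3370 × 12.01 = 4.047 g
mol H = 2 × (5.203 / 18.02) = 0.5775; mass H = 0.5775 × 1.008 = 0.5821 g
mass O = 6.938 − (4.629) = 2.309 g → mol O = 0.1443
Divide by the smallest (0.1443 mol O): C 2.335, H 4.002, O 1.000
Multiply by 3: C 7.01, H 12.01, O 3.00 → C7H12O3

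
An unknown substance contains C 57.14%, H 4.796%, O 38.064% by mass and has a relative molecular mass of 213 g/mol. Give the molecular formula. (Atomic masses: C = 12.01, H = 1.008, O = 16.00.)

C10H10O5

Assume 100 g: 57.14 g C, 4.796 g H, 38.064 g O.
n(C) = 57.14/12.01 = 4.758, n(H) = 4.796/1.008 = 4.758, n(O) = 38.064/16.00 = 2.379
Ratios (÷ 2.379): C 2.000, H 2.000, O 1.000
≈ 2:2:1 → C2H2O
Empirical-formula mass = 42.04 g/mol
n = 213 / 42.04 = 5.07 ≈ 5
Molecular formula = (C2H2O)×5 = C10H10O5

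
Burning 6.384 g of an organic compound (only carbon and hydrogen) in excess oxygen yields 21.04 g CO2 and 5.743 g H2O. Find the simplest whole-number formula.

C3H4

mol C = 21.04 / 44.01 = 0.4781; mass C = 0.4781 × 12.01 = 5.742 g
mol H = 2 × (5.743 / 18.02) = 0.6374; mass H = 0.6374 × 1.008 = 0.6425 g
Smallest is C at 0.4781 mol; normalising gives C 1.000, H 1.333
Scaling by 3: C 3.00, H 4.00 → C3H4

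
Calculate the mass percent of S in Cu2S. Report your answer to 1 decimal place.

20.1%

Molar mass = 2(63.55) + 1(32.07) = 159.170 g/mol
Mass of S per mole = 1 × 32.07 = 32.070 g
% S = 32.070 / 159.170 × 100 = 20.1%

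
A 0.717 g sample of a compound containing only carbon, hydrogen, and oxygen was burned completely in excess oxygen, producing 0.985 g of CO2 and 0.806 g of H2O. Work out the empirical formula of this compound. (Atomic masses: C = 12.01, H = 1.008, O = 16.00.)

mol C = 0.985 / 44.01 = 0.02238; mass C = 0.02238 × 12.01 = 0.2688 g
mol H = 2 × (0.806 / 18.02) = 0.08946; mass H = 0.08946 × 1.008 = 0.09017 g
mass O = 0.717 − (0.3590) = 0.3580 g → mol O = 0.02238
Ratios (÷ 0.02238): C 1.000, H 3.998, O 1.000
Ratio ≈ 1:4:1, so the empirical formula is CH4O

CH4O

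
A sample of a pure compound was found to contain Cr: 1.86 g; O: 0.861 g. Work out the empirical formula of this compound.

Cr2O3

n(Cr) = 1.86/52.00 = 0.03577, n(O) = 0.861/16.00 = 0.05381
Ratios (÷ 0.03577): Cr 1.000, O 1.504
Multiply by 2: Cr 2.00, O 3.01 → Cr2O3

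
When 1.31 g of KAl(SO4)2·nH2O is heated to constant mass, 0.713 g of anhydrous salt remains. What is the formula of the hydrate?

KAl(SO4)2·12H2O

Mass of water lost = 1.31 − 0.713 = 0.597 g → 0.597 / 18.02 = 0.03313 mol H2O
Molar mass of KAl(SO4)2 = 258.22 g/mol → mol KAl(SO4)2 = 0.713 / 258.22 = 0.002761
n = 0.03313 / 0.002761 = 12.00 ≈ 12 → KAl(SO4)2·12H2O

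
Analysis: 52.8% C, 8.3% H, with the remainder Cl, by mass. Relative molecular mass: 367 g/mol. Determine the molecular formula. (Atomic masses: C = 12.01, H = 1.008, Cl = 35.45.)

C16H30Cl4

Assume 100 g: 52.8 g C, 8.3 g H, 38.9 g Cl.
Moles — C: 52.8 / 12.01 = 4.396 mol; H: 8.3 / 1.008 = 8.234 mol; Cl: 38.9 / 35.45 = 1.097 mol
Ratios (÷ 1.097): C 4.006, H 7.504, Cl 1.000
Multiply by 2: C 8.01, H 15.01, Cl 2.00 → C8H15Cl2
Empirical-formula mass = 182.10 g/mol
n = 367 / 182.10 = 2.02 ≈ 2
Molecular formula = (C8H15Cl2)×2 = C16H30Cl4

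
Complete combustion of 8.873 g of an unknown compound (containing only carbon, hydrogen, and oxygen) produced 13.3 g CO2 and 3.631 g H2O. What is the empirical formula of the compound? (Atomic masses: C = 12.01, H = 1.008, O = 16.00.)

C3H4O3

mol C = 13.3 / 44.01 = 0.3022; mass C = 0.3022 × 12.01 = 3.629 g
mol H = 2 × (3.631 / 18.02) = 0.4030; mass H = 0.4030 × 1.008 = 0.4062 g
mass O = 8.873 − (4.036) = 4.837 g → mol O = 0.3023
Smallest is C at 0.3022 mol; normalising gives C 1.000, H 1.334, O 1.000
Multiply by 3: C 3.00, H 4.00, O 3.00 → C3H4O3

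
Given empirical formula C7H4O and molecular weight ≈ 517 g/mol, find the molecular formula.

C35H20O5

Empirical-formula mass = 104.10 g/mol
n = 517 / 104.10 = 4.97 ≈ 5
Molecular formula = (C7H4O)5 = C35H20O5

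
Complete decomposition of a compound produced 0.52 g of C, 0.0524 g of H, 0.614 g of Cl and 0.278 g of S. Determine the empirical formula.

n(C) = 0.52/12.01 = 0.0433, n(H) = 0.0524/1.008 = 0.05198, n(Cl) = 0.614/35.45 = 0.01732, n(S) = 0.278/32.07 = 0.008669
Smallest is S at 0.008669 mol; normalising gives C 4.995, H 5.997, Cl 1.998, S 1.000
Ratio ≈ 5:6:2:1, so the empirical formula is C5H6Cl2S

C5H6Cl2S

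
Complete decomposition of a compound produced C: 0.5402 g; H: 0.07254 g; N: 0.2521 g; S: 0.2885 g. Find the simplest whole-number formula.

C5H8N2S

Moles — C: 0.5402 / 12.01 = 0.04498 mol; H: 0.07254 / 1.008 = 0.07196 mol; N: 0.2521 / 14.01 = 0.01799 mol; S: 0.2885 / 32.07 = 0.008996 mol
Smallest is S at 0.008996 mol; normalising gives C 5.000, H 8.000, N 2.000, S 1.000
≈ 5:8:2:1 → C5H8N2S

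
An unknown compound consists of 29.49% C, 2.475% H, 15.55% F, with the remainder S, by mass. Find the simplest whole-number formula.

Assume 100 g: 29.49 g C, 2.475 g H, 15.55 g F, 52.485 g S.
Moles — C: 29.49 / 12.01 = 2.455 mol; H: 2.475 / 1.008 = 2.455 mol; F: 15.55 / 19.00 = 0.8184 mol; S: 52.485 / 32.07 = 1.637 mol
Smallest is F at 0.8184 mol; normalising gives C 3.000, H 3.000, F 1.000, S 2.000
→ C3H3FS2

C3H3FS2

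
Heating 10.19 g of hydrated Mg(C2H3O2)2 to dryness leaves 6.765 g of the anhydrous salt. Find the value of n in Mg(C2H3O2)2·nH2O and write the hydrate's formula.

Mass of water lost = 10.19 − 6.765 = 3.425 g → 3.425 / 18.02 = 0.1901 mol H2O
Molar mass of Mg(C2H3O2)2 = 142.40 g/mol → mol Mg(C2H3O2)2 = 6.765 / 142.40 = 0.04751
n = 0.1901 / 0.04751 = 4.00 ≈ 4 → Mg(C2H3O2)2·4H2O

Mg(C2H3O2)2·4H2O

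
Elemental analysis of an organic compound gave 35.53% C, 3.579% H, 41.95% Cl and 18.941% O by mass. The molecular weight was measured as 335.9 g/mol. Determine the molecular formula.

Assume 100 g: 35.53 g C, 3.579 g H, 41.95 g Cl, 18.941 g O.
n(C) = 35.53/12.01 = 2.958, n(H) = 3.579/1.008 = 3.551, n(Cl) = 41.95/35.45 = 1.183, n(O) = 18.941/16.00 = 1.184
Smallest is Cl at 1.183 mol; normalising gives C 2.500, H 3.000, Cl 1.000, O 1.000
Multiply by 2: C 5.00, H 6.00, Cl 2.00, O 2.00 → C5H6Cl2O2
Empirical-formula mass = 169.00 g/mol
n = 335.9 / 169.00 = 1.99 ≈ 2
Molecular formula = (C5H6Cl2O2)×2 = C10H12Cl4O4

C10H12Cl4O4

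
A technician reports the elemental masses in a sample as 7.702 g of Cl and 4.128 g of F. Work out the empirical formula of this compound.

ClF

n(Cl) = 7.702/35.45 = 0.2173, n(F) = 4.128/19.00 = 0.2173
Ratios (÷ 0.2173): Cl 1.000, F 1.000
Ratio ≈ 1:1, so the empirical formula is ClF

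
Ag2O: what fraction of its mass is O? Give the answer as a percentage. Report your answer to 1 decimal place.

Molar mass = 2(107.87) + 1(16.00) = 231.740 g/mol
Mass of O per mole = 1 × 16.00 = 16.000 g
% O = 16.000 / 231.740 × 100 = 6.9%

6.9%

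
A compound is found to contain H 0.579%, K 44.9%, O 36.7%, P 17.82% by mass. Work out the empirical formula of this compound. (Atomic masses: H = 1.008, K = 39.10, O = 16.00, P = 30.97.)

Assume 100 g: 0.579 g H, 44.9 g K, 36.7 g O, 17.82 g P.
H: 0.579 g ÷ 1.008 g/mol = 0.5744 mol
K: 44.9 g ÷ 39.10 g/mol = 1.148 mol
O: 36.7 g ÷ 16.00 g/mol = 2.294 mol
P: 17.82 g ÷ 30.97 g/mol = 0.5754 mol
Divide by the smallest (0.5744 mol H): H 1.000, K 1.999, O 3.993, P 1.002
→ HK2O4P

HK2O4P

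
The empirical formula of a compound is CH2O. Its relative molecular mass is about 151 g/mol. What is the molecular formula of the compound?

Empirical-formula mass = 30.03 g/mol
n = 151 / 30.03 = 5.03 ≈ 5
Molecular formula = (CH2O)5 = C5H10O5

C5H10O5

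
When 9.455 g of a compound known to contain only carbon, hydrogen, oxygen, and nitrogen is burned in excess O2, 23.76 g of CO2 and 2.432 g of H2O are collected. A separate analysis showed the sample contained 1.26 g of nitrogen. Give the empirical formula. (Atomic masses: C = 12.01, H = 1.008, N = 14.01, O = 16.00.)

C6H3NO

mol C = 23.76 / 44.01 = 0.5399; mass C = 0.5399 × 12.01 = 6.484 g
mol H = 2 × (2.432 / 18.02) = 0.2699; mass H = 0.2699 × 1.008 = 0.2721 g
mol N = 1.26 / 14.01 = 0.08994
mass O = 9.455 − (8.016) = 1.439 g → mol O = 0.08994
Divide by the smallest (0.08994 mol N): C 6.003, H 3.001, N 1.000, O 1.000
→ C6H3NO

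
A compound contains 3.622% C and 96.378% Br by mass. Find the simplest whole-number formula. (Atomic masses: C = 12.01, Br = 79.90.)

Assume 100 g: 3.622 g C, 96.378 g Br.
n(C) = 3.622/12.01 = 0.3016, n(Br) = 96.378/79.90 = 1.206
Divide by the smallest (0.3016 mol C): C 1.000, Br 4.000
Ratio ≈ 1:4, so the empirical formula is CBr4

CBr4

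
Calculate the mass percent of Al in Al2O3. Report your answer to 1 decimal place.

52.9%

Molar mass = 2(26.98) + 3(16.00) = 101.960 g/mol
Mass of Al per mole = 2 × 26.98 = 53.960 g
% Al = 53.960 / 101.960 × 100 = 52.9%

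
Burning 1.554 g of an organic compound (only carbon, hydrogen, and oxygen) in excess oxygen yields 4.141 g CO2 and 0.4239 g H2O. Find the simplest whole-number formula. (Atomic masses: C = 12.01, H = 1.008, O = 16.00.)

C4H2O

mol C = 4.141 / 44.01 = 0.09409; mass C = 0.09409 × 12.01 = 1.130 g
mol H = 2 × (0.4239 / 18.02) = 0.04705; mass H = 0.04705 × 1.008 = 0.04742 g
mass O = 1.554 − (1.177) = 0.3765 g → mol O = 0.02353
Smallest is O at 0.02353 mol; normalising gives C 3.998, H 1.999, O 1.000
≈ 4:2:1 → C4H2O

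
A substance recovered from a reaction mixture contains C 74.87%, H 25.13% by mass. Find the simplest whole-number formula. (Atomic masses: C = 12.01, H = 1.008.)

Assume 100 g: 74.87 g C, 25.13 g H.
C: 74.87 g ÷ 12.01 g/mol = 6.234 mol
H: 25.13 g ÷ 1.008 g/mol = 24.93 mol
Divide by the smallest (6.234 mol C): C 1.000, H 3.999
≈ 1:4 → CH4

CH4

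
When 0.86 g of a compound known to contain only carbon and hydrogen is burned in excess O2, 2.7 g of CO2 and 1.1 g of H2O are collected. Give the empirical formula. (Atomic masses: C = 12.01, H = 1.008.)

mol C = 2.7 / 44.01 = 0.06135; mass C = 0.06135 × 12.01 = 0.7368 g
mol H = 2 × (1.1 / 18.02) = 0.1221; mass H = 0.1221 × 1.008 = 0.1231 g
Ratios (÷ 0.06135): C 1.000, H 1.990
≈ 1:2 → CH2

CH2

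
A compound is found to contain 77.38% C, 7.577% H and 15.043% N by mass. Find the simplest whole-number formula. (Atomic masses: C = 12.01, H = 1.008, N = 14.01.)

Assume 100 g: 77.38 g C, 7.577 g H, 15.043 g N.
Moles — C: 77.38 / 12.01 = 6.443 mol; H: 7.577 / 1.008 = 7.517 mol; N: 15.043 / 14.01 = 1.074 mol
Smallest is N at 1.074 mol; normalising gives C 6.001, H 7.001, N 1.000
Ratio ≈ 6:7:1, so the empirical formula is C6H7N

C6H7N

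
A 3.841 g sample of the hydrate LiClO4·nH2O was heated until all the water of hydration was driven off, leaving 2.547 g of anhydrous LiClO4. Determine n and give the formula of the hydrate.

Mass of water lost = 3.841 − 2.547 = 1.294 g → 1.294 / 18.02 = 0.07181 mol H2O
Molar mass of LiClO4 = 106.39 g/mol → mol LiClO4 = 2.547 / 106.39 = 0.02394
n = 0.07181 / 0.02394 = 3.00 ≈ 3 → LiClO4·3H2O

LiClO4·3H2O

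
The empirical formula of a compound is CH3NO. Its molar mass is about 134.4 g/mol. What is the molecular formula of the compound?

C3H9N3O3

Empirical-formula mass = 45.04 g/mol
n = 134.4 / 45.04 = 2.98 ≈ 3
Molecular formula = (CH3NO)3 = C3H9N3O3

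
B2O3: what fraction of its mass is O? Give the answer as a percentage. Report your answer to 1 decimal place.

Molar mass = 2(10.81) + 3(16.00) = 69.620 g/mol
Mass of O per mole = 3 × 16.00 = 48.000 g
% O = 48.000 / 69.620 × 100 = 68.9%

68.9%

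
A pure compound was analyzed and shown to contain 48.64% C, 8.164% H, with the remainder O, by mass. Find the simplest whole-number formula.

Assume 100 g: 48.64 g C, 8.164 g H, 43.196 g O.
C: 48.64 g ÷ 12.01 g/mol = 4.05 mol
H: 8.164 g ÷ 1.008 g/mol = 8.099 mol
O: 43.196 g ÷ 16.00 g/mol = 2.7 mol
Smallest is O at 2.7 mol; normalising gives C 1.500, H 3.000, O 1.000
×2: C 3.00, H 6.00, O 2.00 → C3H6O2

C3H6O2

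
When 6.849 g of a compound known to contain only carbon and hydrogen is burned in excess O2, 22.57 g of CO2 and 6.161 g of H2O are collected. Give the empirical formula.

C3H4

mol C = 22.57 / 44.01 = 0.5128; mass C = 0.5128 × 12.01 = 6.159 g
mol H = 2 × (6.161 / 18.02) = 0.6838; mass H = 0.6838 × 1.008 = 0.6893 g
Ratios (÷ 0.5128): C 1.000, H 1.333
Scaling by 3: C 3.00, H 4.00 → C3H4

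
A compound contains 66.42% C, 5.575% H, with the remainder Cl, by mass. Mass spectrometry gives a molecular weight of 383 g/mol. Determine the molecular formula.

Assume 100 g: 66.42 g C, 5.575 g H, 28.005 g Cl.
C: 66.42 g ÷ 12.01 g/mol = 5.53 mol
H: 5.575 g ÷ 1.008 g/mol = 5.531 mol
Cl: 28.005 g ÷ 35.45 g/mol = 0.79 mol
Smallest is Cl at 0.79 mol; normalising gives C 7.001, H 7.001, Cl 1.000
Ratio ≈ 7:7:1, so the empirical formula is C7H7Cl
Empirical-formula mass = 126.58 g/mol
n = 383 / 126.58 = 3.03 ≈ 3
Molecular formula = (C7H7Cl)×3 = C21H21Cl3

C21H21Cl3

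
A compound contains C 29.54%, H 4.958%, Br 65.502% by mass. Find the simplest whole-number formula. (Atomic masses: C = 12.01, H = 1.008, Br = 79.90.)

C3H6Br

Assume 100 g: 29.54 g C, 4.958 g H, 65.502 g Br.
C: 29.54 g ÷ 12.01 g/mol = 2.46 mol
H: 4.958 g ÷ 1.008 g/mol = 4.919 mol
Br: 65.502 g ÷ 79.90 g/mol = 0.8198 mol
Smallest is Br at 0.8198 mol; normalising gives C 3.000, H 6.000, Br 1.000
Ratio ≈ 3:6:1, so the empirical formula is C3H6Br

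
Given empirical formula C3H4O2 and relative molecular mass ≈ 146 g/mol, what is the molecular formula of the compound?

C6H8O4

Empirical-formula mass = 72.06 g/mol
n = 146 / 72.06 = 2.03 ≈ 2
Molecular formula = (C3H4O2)2 = C6H8O4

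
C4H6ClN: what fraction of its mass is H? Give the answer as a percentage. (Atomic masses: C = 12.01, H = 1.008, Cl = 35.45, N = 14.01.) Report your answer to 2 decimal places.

5.84%

Molar mass = 4(12.01) + 6(1.008) + 1(35.45) + 1(14.01) = 103.548 g/mol
Mass of H per mole = 6 × 1.008 = 6.048 g
% H = 6.048 / 103.548 × 100 = 5.84%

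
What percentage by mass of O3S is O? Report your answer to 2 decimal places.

Molar mass = 3(16.00) + 1(32.07) = 80.070 g/mol
Mass of O per mole = 3 × 16.00 = 48.000 g
% O = 48.000 / 80.070 × 100 = 59.95%

59.95%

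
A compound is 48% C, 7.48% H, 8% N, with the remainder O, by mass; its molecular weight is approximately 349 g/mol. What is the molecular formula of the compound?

C14H26N2O8

Assume 100 g: 48 g C, 7.48 g H, 8 g N, 36.52 g O.
n(C) = 48/12.01 = 3.997, n(H) = 7.48/1.008 = 7.421, n(N) = 8/14.01 = 0.571, n(O) = 36.52/16.00 = 2.283
Divide by the smallest (0.571 mol N): C 6.999, H 12.995, N 1.000, O 3.997
→ C7H13NO4
Empirical-formula mass = 175.18 g/mol
n = 349 / 175.18 = 1.99 ≈ 2
Molecular formula = (C7H13NO4)×2 = C14H26N2O8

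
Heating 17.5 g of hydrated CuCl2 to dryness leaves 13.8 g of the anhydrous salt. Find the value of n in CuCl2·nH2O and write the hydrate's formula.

Mass of water lost = 17.5 − 13.8 = 3.7 g → 3.7 / 18.02 = 0.2053 mol H2O
Molar mass of CuCl2 = 134.45 g/mol → mol CuCl2 = 13.8 / 134.45 = 0.1026
n = 0.2053 / 0.1026 = 2.00 ≈ 2 → CuCl2·2H2O

CuCl2·2H2O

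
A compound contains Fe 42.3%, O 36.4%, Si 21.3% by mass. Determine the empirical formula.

Assume 100 g: 42.3 g Fe, 36.4 g O, 21.3 g Si.
n(Fe) = 42.3/55.85 = 0.7574, n(O) = 36.4/16.00 = 2.275, n(Si) = 21.3/28.09 = 0.7583
Divide by the smallest (0.7574 mol Fe): Fe 1.000, O 3.004, Si 1.001
Ratio ≈ 1:3:1, so the empirical formula is FeO3Si

FeO3Si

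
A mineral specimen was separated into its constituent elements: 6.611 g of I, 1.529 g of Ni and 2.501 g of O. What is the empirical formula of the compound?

I2NiO6

n(I) = 6.611/126.90 = 0.0521, n(Ni) = 1.529/58.69 = 0.02605, n(O) = 2.501/16.00 = 0.1563
Ratios (÷ 0.02605): I 2.000, Ni 1.000, O 6.000
≈ 2:1:6 → I2NiO6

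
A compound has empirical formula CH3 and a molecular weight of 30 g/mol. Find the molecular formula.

C2H6

Empirical-formula mass = 15.03 g/mol
n = 30 / 15.03 = 2.00 ≈ 2
Molecular formula = (CH3)2 = C2H6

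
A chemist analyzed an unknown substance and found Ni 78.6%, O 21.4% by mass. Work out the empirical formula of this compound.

Assume 100 g: 78.6 g Ni, 21.4 g O.
n(Ni) = 78.6/58.69 = 1.339, n(O) = 21.4/16.00 = 1.337
Divide by the smallest (1.337 mol O): Ni 1.001, O 1.000
→ NiO

NiO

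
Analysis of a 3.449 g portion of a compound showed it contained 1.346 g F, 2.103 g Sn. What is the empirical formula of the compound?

Moles — F: 1.346 / 19.00 = 0.07084 mol; Sn: 2.103 / 118.71 = 0.01772 mol
Divide by the smallest (0.01772 mol Sn): F 3.999, Sn 1.000
→ F4Sn

F4Sn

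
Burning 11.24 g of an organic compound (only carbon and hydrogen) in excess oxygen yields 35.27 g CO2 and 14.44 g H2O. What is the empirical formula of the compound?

mol C = 35.27 / 44.01 = 0.8014; mass C = 0.8014 × 12.01 = 9.625 g
mol H = 2 × (14.44 / 18.02) = 1.603; mass H = 1.603 × 1.008 = 1.615 g
Divide by the smallest (0.8014 mol C): C 1.000, H 2.000
≈ 1:2 → CH2

CH2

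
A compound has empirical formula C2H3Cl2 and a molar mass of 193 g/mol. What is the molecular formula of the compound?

Empirical-formula mass = 97.94 g/mol
n = 193 / 97.94 = 1.97 ≈ 2
Molecular formula = (C2H3Cl2)2 = C4H6Cl4

C4H6Cl4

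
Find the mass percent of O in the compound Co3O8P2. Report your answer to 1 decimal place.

34.9%

Molar mass = 3(58.93) + 8(16.00) + 2(30.97) = 366.730 g/mol
Mass of O per mole = 8 × 16.00 = 128.000 g
% O = 128.000 / 366.730 × 100 = 34.9%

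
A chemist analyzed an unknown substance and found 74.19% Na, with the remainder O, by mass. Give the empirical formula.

Na2O

Assume 100 g: 74.19 g Na, 25.81 g O.
Moles — Na: 74.19 / 22.99 = 3.227 mol; O: 25.81 / 16.00 = 1.613 mol
Divide by the smallest (1.613 mol O): Na 2.000, O 1.000
Ratio ≈ 2:1, so the empirical formula is Na2O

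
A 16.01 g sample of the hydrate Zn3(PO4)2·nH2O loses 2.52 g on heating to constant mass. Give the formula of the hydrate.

Mass of anhydrous Zn3(PO4)2 = 16.01 − 2.52 = 13.49 g
mol H2O = 2.52 / 18.02 = 0.1398
Molar mass of Zn3(PO4)2 = 386.08 g/mol → mol Zn3(PO4)2 = 13.49 / 386.08 = 0.03494
n = 0.1398 / 0.03494 = 4.00 ≈ 4 → Zn3(PO4)2·4H2O

Zn3(PO4)2·4H2O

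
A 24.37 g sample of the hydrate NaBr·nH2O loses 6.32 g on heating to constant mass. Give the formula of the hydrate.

Mass of anhydrous NaBr = 24.37 − 6.32 = 18.05 g
mol H2O = 6.32 / 18.02 = 0.3507
Molar mass of NaBr = 102.89 g/mol → mol NaBr = 18.05 / 102.89 = 0.1754
n = 0.3507 / 0.1754 = 2.00 ≈ 2 → NaBr·2H2O

NaBr·2H2O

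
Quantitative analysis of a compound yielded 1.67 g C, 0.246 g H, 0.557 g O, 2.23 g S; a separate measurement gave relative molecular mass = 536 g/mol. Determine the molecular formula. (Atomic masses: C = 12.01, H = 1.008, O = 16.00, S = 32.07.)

C16H28O4S8

Moles — C: 1.67 / 12.01 = 0.1391 mol; H: 0.246 / 1.008 = 0.244 mol; O: 0.557 / 16.00 = 0.03481 mol; S: 2.23 / 32.07 = 0.06954 mol
Divide by the smallest (0.03481 mol O): C 3.994, H 7.010, O 1.000, S 1.997
→ C4H7OS2
Empirical-formula mass = 135.24 g/mol
n = 536 / 135.24 = 3.96 ≈ 4
Molecular formula = (C4H7OS2)×4 = C16H28O4S8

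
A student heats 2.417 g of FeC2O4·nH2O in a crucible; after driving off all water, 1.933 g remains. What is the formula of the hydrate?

Mass of water lost = 2.417 − 1.933 = 0.484 g → 0.484 / 18.02 = 0.02686 mol H2O
Molar mass of FeC2O4 = 143.87 g/mol → mol FeC2O4 = 1.933 / 143.87 = 0.01344
n = 0.02686 / 0.01344 = 2.00 ≈ 2 → FeC2O4·2H2O

FeC2O4·2H2O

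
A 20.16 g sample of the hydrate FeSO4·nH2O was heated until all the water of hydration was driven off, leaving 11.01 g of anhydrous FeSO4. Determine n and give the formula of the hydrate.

FeSO4·7H2O

Mass of water lost = 20.16 − 11.01 = 9.15 g → 9.15 / 18.02 = 0.5078 mol H2O
Molar mass of FeSO4 = 151.92 g/mol → mol FeSO4 = 11.01 / 151.92 = 0.07247
n = 0.5078 / 0.07247 = 7.01 ≈ 7 → FeSO4·7H2O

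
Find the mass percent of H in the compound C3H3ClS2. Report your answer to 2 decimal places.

2.18%

Molar mass = 3(12.01) + 3(1.008) + 1(35.45) + 2(32.07) = 138.644 g/mol
Mass of H per mole = 3 × 1.008 = 3.024 g
% H = 3.024 / 138.644 × 100 = 2.18%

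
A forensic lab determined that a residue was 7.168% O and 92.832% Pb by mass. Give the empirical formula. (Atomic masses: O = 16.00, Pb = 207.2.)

OPb

Assume 100 g: 7.168 g O, 92.832 g Pb.
O: 7.168 g ÷ 16.00 g/mol = 0.448 mol
Pb: 92.832 g ÷ 207.2 g/mol = 0.448 mol
Ratios (÷ 0.448): O 1.000, Pb 1.000
Ratio ≈ 1:1, so the empirical formula is OPb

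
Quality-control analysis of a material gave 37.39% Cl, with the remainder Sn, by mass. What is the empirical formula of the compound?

Assume 100 g: 37.39 g Cl, 62.61 g Sn.
n(Cl) = 37.39/35.45 = 1.055, n(Sn) = 62.61/118.71 = 0.5274
Smallest is Sn at 0.5274 mol; normalising gives Cl 2.000, Sn 1.000
→ Cl2Sn

Cl2Sn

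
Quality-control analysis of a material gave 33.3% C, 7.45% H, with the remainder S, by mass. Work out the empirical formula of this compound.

C3H8S2

Assume 100 g: 33.3 g C, 7.45 g H, 59.25 g S.
n(C) = 33.3/12.01 = 2.773, n(H) = 7.45/1.008 = 7.391, n(S) = 59.25/32.07 = 1.848
Divide by the smallest (1.848 mol S): C 1.501, H 4.000, S 1.000
Multiply by 2: C 3.00, H 8.00, S 2.00 → C3H8S2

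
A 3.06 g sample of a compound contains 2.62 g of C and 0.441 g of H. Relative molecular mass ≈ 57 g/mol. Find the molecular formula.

C: 2.62 g ÷ 12.01 g/mol = 0.2182 mol
H: 0.441 g ÷ 1.008 g/mol = 0.4375 mol
Divide by the smallest (0.2182 mol C): C 1.000, H 2.005
Ratio ≈ 1:2, so the empirical formula is CH2
Empirical-formula mass = 14.03 g/mol
n = 57 / 14.03 = 4.06 ≈ 4
Molecular formula = (CH2)×4 = C4H8

C4H8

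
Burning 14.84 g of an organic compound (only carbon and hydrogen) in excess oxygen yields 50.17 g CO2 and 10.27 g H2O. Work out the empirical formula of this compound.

mol C = 50.17 / 44.01 = 1.140; mass C = 1.140 × 12.01 = 13.69 g
mol H = 2 × (10.27 / 18.02) = 1.140; mass H = 1.140 × 1.008 = 1.149 g
Smallest is H at 1.14 mol; normalising gives C 1.000, H 1.000
→ CH

CH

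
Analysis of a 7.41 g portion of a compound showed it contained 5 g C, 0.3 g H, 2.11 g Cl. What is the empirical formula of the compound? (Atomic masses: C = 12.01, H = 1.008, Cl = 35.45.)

C7H5Cl

Moles — C: 5 / 12.01 = 0.4163 mol; H: 0.3 / 1.008 = 0.2976 mol; Cl: 2.11 / 35.45 = 0.05952 mol
Ratios (÷ 0.05952): C 6.995, H 5.000, Cl 1.000
Ratio ≈ 7:5:1, so the empirical formula is C7H5Cl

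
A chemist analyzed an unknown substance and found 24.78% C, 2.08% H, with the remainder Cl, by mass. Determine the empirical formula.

CHCl

Assume 100 g: 24.78 g C, 2.08 g H, 73.14 g Cl.
n(C) = 24.78/12.01 = 2.063, n(H) = 2.08/1.008 = 2.063, n(Cl) = 73.14/35.45 = 2.063
Divide by the smallest (2.063 mol Cl): C 1.000, H 1.000, Cl 1.000
Ratio ≈ 1:1:1, so the empirical formula is CHCl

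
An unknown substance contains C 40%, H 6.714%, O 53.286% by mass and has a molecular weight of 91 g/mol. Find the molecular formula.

Assume 100 g: 40 g C, 6.714 g H, 53.286 g O.
C: 40 g ÷ 12.01 g/mol = 3.331 mol
H: 6.714 g ÷ 1.008 g/mol = 6.661 mol
O: 53.286 g ÷ 16.00 g/mol = 3.33 mol
Divide by the smallest (3.33 mol O): C 1.000, H 2.000, O 1.000
→ CH2O
Empirical-formula mass = 30.03 g/mol
n = 91 / 30.03 = 3.03 ≈ 3
Molecular formula = (CH2O)×3 = C3H6O3

C3H6O3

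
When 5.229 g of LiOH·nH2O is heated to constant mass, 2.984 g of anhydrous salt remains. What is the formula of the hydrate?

LiOH·H2O

Mass of water lost = 5.229 − 2.984 = 2.245 g → 2.245 / 18.02 = 0.1246 mol H2O
Molar mass of LiOH = 23.95 g/mol → mol LiOH = 2.984 / 23.95 = 0.1246
n = 0.1246 / 0.1246 = 1.00 ≈ 1 → LiOH·H2O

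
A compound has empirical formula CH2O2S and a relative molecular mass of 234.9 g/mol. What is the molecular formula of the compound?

Empirical-formula mass = 78.10 g/mol
n = 234.9 / 78.10 = 3.01 ≈ 3
Molecular formula = (CH2O2S)3 = C3H6O6S3

C3H6O6S3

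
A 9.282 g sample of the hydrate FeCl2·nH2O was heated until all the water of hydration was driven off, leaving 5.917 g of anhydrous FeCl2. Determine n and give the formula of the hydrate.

FeCl2·4H2O

Mass of water lost = 9.282 − 5.917 = 3.365 g → 3.365 / 18.02 = 0.1867 mol H2O
Molar mass of FeCl2 = 126.75 g/mol → mol FeCl2 = 5.917 / 126.75 = 0.04668
n = 0.1867 / 0.04668 = 4.00 ≈ 4 → FeCl2·4H2O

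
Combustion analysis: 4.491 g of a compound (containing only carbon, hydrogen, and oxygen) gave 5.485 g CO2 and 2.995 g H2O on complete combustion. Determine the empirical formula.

mol C = 5.485 / 44.01 = 0.1246; mass C = 0.1246 × 12.01 = 1.497 g
mol H = 2 × (2.995 / 18.02) = 0.3324; mass H = 0.3324 × 1.008 = 0.3351 g
mass O = 4.491 − (1.832) = 2.659 g → mol O = 0.1662
Ratios (÷ 0.1246): C 1.000, H 2.667, O 1.333
Scaling by 3: C 3.00, H 8.00, O 4.00 → C3H8O4

C3H8O4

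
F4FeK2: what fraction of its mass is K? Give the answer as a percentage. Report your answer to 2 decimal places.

Molar mass = 4(19.00) + 1(55.85) + 2(39.10) = 210.050 g/mol
Mass of K per mole = 2 × 39.10 = 78.200 g
% K = 78.200 / 210.050 × 100 = 37.23%

37.23%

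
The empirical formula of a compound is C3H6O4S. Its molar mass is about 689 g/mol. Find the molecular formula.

C15H30O20S5

Empirical-formula mass = 138.15 g/mol
n = 689 / 138.15 = 4.99 ≈ 5
Molecular formula = (C3H6O4S)5 = C15H30O20S5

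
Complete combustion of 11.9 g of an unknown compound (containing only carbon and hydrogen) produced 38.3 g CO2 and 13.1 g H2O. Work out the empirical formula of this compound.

C3H5

mol C = 38.3 / 44.01 = 0.8703; mass C = 0.8703 × 12.01 = 10.45 g
mol H = 2 × (13.1 / 18.02) = 1.454; mass H = 1.454 × 1.008 = 1.466 g
Smallest is C at 0.8703 mol; normalising gives C 1.000, H 1.671
Scaling by 3: C 3.00, H 5.01 → C3H5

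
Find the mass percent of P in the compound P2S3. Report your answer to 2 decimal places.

39.17%

Molar mass = 2(30.97) + 3(32.07) = 158.150 g/mol
Mass of P per mole = 2 × 30.97 = 61.940 g
% P = 61.940 / 158.150 × 100 = 39.17%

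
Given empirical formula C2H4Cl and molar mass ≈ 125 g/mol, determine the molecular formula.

C4H8Cl2

Empirical-formula mass = 63.50 g/mol
n = 125 / 63.50 = 1.97 ≈ 2
Molecular formula = (C2H4Cl)2 = C4H8Cl2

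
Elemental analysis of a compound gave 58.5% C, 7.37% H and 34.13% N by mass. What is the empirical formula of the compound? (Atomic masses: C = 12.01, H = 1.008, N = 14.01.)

C2H3N

Assume 100 g: 58.5 g C, 7.37 g H, 34.13 g N.
C: 58.5 g ÷ 12.01 g/mol = 4.871 mol
H: 7.37 g ÷ 1.008 g/mol = 7.312 mol
N: 34.13 g ÷ 14.01 g/mol = 2.436 mol
Ratios (÷ 2.436): C 1.999, H 3.001, N 1.000
≈ 2:3:1 → C2H3N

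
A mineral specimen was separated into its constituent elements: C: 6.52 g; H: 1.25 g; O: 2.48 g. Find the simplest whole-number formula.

C7H16O2

Moles — C: 6.52 / 12.01 = 0.5429 mol; H: 1.25 / 1.008 = 1.24 mol; O: 2.48 / 16.00 = 0.155 mol
Smallest is O at 0.155 mol; normalising gives C 3.502, H 8.001, O 1.000
Scaling by 2: C 7.00, H 16.00, O 2.00 → C7H16O2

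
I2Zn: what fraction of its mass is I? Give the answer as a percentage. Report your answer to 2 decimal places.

79.52%

Molar mass = 2(126.90) + 1(65.38) = 319.180 g/mol
Mass of I per mole = 2 × 126.90 = 253.800 g
% I = 253.800 / 319.180 × 100 = 79.52%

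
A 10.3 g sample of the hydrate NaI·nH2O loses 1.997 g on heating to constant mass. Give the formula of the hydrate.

Mass of anhydrous NaI = 10.3 − 1.997 = 8.303 g
mol H2O = 1.997 / 18.02 = 0.1108
Molar mass of NaI = 149.89 g/mol → mol NaI = 8.303 / 149.89 = 0.05539
n = 0.1108 / 0.05539 = 2.00 ≈ 2 → NaI·2H2O

NaI·2H2O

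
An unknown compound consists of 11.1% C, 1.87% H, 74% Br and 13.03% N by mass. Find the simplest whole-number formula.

CH2BrN

Assume 100 g: 11.1 g C, 1.87 g H, 74 g Br, 13.03 g N.
Moles — C: 11.1 / 12.01 = 0.9242 mol; H: 1.87 / 1.008 = 1.855 mol; Br: 74 / 79.90 = 0.9262 mol; N: 13.03 / 14.01 = 0.93 mol
Divide by the smallest (0.9242 mol C): C 1.000, H 2.007, Br 1.002, N 1.006
→ CH2BrN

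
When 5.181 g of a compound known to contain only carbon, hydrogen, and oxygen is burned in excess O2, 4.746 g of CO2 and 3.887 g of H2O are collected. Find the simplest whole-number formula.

mol C = 4.746 / 44.01 = 0.1078; mass C = 0.1078 × 12.01 = 1.295 g
mol H = 2 × (3.887 / 18.02) = 0.4314; mass H = 0.4314 × 1.008 = 0.4349 g
mass O = 5.181 − (1.730) = 3.451 g → mol O = 0.2157
Smallest is C at 0.1078 mol; normalising gives C 1.000, H 4.000, O 2.000
≈ 1:4:2 → CH4O2

CH4O2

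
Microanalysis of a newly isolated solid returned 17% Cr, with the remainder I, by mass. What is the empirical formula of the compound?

CrI2

Assume 100 g: 17 g Cr, 83 g I.
Moles — Cr: 17 / 52.00 = 0.3269 mol; I: 83 / 126.90 = 0.6541 mol
Smallest is Cr at 0.3269 mol; normalising gives Cr 1.000, I 2.001
Ratio ≈ 1:2, so the empirical formula is CrI2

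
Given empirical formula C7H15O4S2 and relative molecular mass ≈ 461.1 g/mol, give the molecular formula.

Empirical-formula mass = 227.33 g/mol
n = 461.1 / 227.33 = 2.03 ≈ 2
Molecular formula = (C7H15O4S2)2 = C14H30O8S4

C14H30O8S4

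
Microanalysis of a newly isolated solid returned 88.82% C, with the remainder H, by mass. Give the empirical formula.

Assume 100 g: 88.82 g C, 11.18 g H.
C: 88.82 g ÷ 12.01 g/mol = 7.396 mol
H: 11.18 g ÷ 1.008 g/mol = 11.09 mol
Ratios (÷ 7.396): C 1.000, H 1.500
×2: C 2.00, H 3.00 → C2H3

C2H3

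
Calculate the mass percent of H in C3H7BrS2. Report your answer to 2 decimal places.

Molar mass = 3(12.01) + 7(1.008) + 1(79.90) + 2(32.07) = 187.126 g/mol
Mass of H per mole = 7 × 1.008 = 7.056 g
% H = 7.056 / 187.126 × 100 = 3.77%

3.77%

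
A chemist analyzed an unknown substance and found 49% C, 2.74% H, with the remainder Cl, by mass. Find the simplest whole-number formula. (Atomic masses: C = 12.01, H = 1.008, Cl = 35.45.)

Assume 100 g: 49 g C, 2.74 g H, 48.26 g Cl.
Moles — C: 49 / 12.01 = 4.08 mol; H: 2.74 / 1.008 = 2.718 mol; Cl: 48.26 / 35.45 = 1.361 mol
Divide by the smallest (1.361 mol Cl): C 2.997, H 1.997, Cl 1.000
≈ 3:2:1 → C3H2Cl

C3H2Cl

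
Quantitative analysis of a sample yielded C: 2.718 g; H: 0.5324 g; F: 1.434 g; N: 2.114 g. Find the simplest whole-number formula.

C3H7FN2

C: 2.718 g ÷ 12.01 g/mol = 0.2263 mol
H: 0.5324 g ÷ 1.008 g/mol = 0.5282 mol
F: 1.434 g ÷ 19.00 g/mol = 0.07547 mol
N: 2.114 g ÷ 14.01 g/mol = 0.1509 mol
Smallest is F at 0.07547 mol; normalising gives C 2.999, H 6.998, F 1.000, N 1.999
≈ 3:7:1:2 → C3H7FN2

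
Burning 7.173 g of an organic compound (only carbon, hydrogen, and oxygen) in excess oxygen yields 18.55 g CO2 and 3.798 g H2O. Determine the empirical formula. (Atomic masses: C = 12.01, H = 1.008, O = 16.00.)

mol C = 18.55 / 44.01 = 0.4215; mass C = 0.4215 × 12.01 = 5.062 g
mol H = 2 × (3.798 / 18.02) = 0.4215; mass H = 0.4215 × 1.008 = 0.4249 g
mass O = 7.173 − (5.487) = 1.686 g → mol O = 0.1054
Divide by the smallest (0.1054 mol O): C 4.000, H 4.000, O 1.000
≈ 4:4:1 → C4H4O

C4H4O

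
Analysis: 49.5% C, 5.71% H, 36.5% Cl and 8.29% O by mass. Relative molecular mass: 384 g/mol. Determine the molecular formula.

C16H22Cl4O2

Assume 100 g: 49.5 g C, 5.71 g H, 36.5 g Cl, 8.29 g O.
C: 49.5 g ÷ 12.01 g/mol = 4.122 mol
H: 5.71 g ÷ 1.008 g/mol = 5.665 mol
Cl: 36.5 g ÷ 35.45 g/mol = 1.03 mol
O: 8.29 g ÷ 16.00 g/mol = 0.5181 mol
Smallest is O at 0.5181 mol; normalising gives C 7.955, H 10.933, Cl 1.987, O 1.000
Ratio ≈ 8:11:2:1, so the empirical formula is C8H11Cl2O
Empirical-formula mass = 194.07 g/mol
n = 384 / 194.07 = 1.98 ≈ 2
Molecular formula = (C8H11Cl2O)×2 = C16H22Cl4O2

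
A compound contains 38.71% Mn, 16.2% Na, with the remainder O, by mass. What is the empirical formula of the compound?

MnNaO4

Assume 100 g: 38.71 g Mn, 16.2 g Na, 45.09 g O.
n(Mn) = 38.71/54.94 = 0.7046, n(Na) = 16.2/22.99 = 0.7047, n(O) = 45.09/16.00 = 2.818
Divide by the smallest (0.7046 mol Mn): Mn 1.000, Na 1.000, O 4.000
→ MnNaO4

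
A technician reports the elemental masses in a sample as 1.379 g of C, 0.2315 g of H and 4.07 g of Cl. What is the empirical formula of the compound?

CH2Cl

C: 1.379 g ÷ 12.01 g/mol = 0.1148 mol
H: 0.2315 g ÷ 1.008 g/mol = 0.2297 mol
Cl: 4.07 g ÷ 35.45 g/mol = 0.1148 mol
Ratios (÷ 0.1148): C 1.000, H 2.000, Cl 1.000
≈ 1:2:1 → CH2Cl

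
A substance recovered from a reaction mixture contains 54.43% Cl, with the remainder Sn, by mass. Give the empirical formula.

Assume 100 g: 54.43 g Cl, 45.57 g Sn.
Cl: 54.43 g ÷ 35.45 g/mol = 1.535 mol
Sn: 45.57 g ÷ 118.71 g/mol = 0.3839 mol
Divide by the smallest (0.3839 mol Sn): Cl 4.000, Sn 1.000
Ratio ≈ 4:1, so the empirical formula is Cl4Sn

Cl4Sn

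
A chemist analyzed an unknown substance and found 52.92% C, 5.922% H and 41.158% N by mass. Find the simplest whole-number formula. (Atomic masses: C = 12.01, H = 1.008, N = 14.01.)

C3H4N2

Assume 100 g: 52.92 g C, 5.922 g H, 41.158 g N.
n(C) = 52.92/12.01 = 4.406, n(H) = 5.922/1.008 = 5.875, n(N) = 41.158/14.01 = 2.938
Divide by the smallest (2.938 mol N): C 1.500, H 2.000, N 1.000
Multiply by 2: C 3.00, H 4.00, N 2.00 → C3H4N2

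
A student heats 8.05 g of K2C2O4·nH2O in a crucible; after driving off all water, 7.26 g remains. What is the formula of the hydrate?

Mass of water lost = 8.05 − 7.26 = 0.79 g → 0.79 / 18.02 = 0.04384 mol H2O
Molar mass of K2C2O4 = 166.22 g/mol → mol K2C2O4 = 7.26 / 166.22 = 0.04368
n = 0.04384 / 0.04368 = 1.00 ≈ 1 → K2C2O4·H2O

K2C2O4·H2O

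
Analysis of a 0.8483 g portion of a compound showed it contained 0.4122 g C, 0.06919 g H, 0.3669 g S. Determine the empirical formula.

C3H6S

C: 0.4122 g ÷ 12.01 g/mol = 0.03432 mol
H: 0.06919 g ÷ 1.008 g/mol = 0.06864 mol
S: 0.3669 g ÷ 32.07 g/mol = 0.01144 mol
Ratios (÷ 0.01144): C 3.000, H 6.000, S 1.000
Ratio ≈ 3:6:1, so the empirical formula is C3H6S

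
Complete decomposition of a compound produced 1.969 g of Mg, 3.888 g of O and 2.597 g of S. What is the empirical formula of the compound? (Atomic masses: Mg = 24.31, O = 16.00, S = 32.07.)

MgO3S

Moles — Mg: 1.969 / 24.31 = 0.081 mol; O: 3.888 / 16.00 = 0.243 mol; S: 2.597 / 32.07 = 0.08098 mol
Smallest is S at 0.08098 mol; normalising gives Mg 1.000, O 3.001, S 1.000
Ratio ≈ 1:3:1, so the empirical formula is MgO3S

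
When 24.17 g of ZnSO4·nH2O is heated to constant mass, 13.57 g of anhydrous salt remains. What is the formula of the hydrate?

Mass of water lost = 24.17 − 13.57 = 10.6 g → 10.6 / 18.02 = 0.5882 mol H2O
Molar mass of ZnSO4 = 161.45 g/mol → mol ZnSO4 = 13.57 / 161.45 = 0.08405
n = 0.5882 / 0.08405 = 7.00 ≈ 7 → ZnSO4·7H2O

ZnSO4·7H2O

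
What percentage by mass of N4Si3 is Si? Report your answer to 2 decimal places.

Molar mass = 4(14.01) + 3(28.09) = 140.310 g/mol
Mass of Si per mole = 3 × 28.09 = 84.270 g
% Si = 84.270 / 140.310 × 100 = 60.06%

60.06%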